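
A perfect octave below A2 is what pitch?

A1

For an octave the letter name doesn't change: still A, an octave down.
Moving 12 semitones down from A2 (the size of a perfect octave) reaches A1.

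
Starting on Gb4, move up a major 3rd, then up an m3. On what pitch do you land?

Db5

A major third up from Gb4 is Bb4.
Bb4 up a minor third → Db5 (3 semitones).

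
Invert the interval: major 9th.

m7

First reduce the compound major ninth to its simple form, a major second.
The rule of nine gives the new number: 9 − 2 = 7, so a second becomes a seventh.
Quality inverts too: major becomes minor. That makes the inversion a minor seventh.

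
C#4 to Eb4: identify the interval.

d3

C to E spans three letter names (C-D-E), so the interval is some kind of third.
C#4 to Eb4 spans 2 semitones — two semitones narrower than the major third (4) — giving a diminished third.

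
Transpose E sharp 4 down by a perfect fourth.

Four letter names down from E: B.
A perfect fourth is 5 semitones; 5 semitones down from E#4 gives B#3.

B sharp 3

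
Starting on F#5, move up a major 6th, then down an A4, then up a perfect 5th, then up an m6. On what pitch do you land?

C7

F#5 up a major sixth → D#6 (9 semitones).
Down an augmented fourth from D#6: A5 (6 semitones down).
Up a perfect fifth from A5: E6 (7 semitones up).
A minor sixth up from E6 is C7.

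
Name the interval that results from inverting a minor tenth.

major 6th

First reduce the compound minor tenth to its simple form, a minor third.
The rule of nine gives the new number: 9 − 3 = 6, so a third becomes a sixth.
And minor becomes major under inversion, so we get a major sixth.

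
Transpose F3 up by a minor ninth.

Two letters up from F (plus an octave) reaches G.
A minor ninth is 13 semitones; 13 semitones up from F3 gives Gb4.

Gb4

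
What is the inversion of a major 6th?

Inverted interval numbers add to nine, so a sixth pairs with a third (6 + 3 = 9).
The quality also flips — major becomes minor — giving a minor third.

m3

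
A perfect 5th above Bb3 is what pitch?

F4

The fifth takes the letter from B up to F.
A perfect fifth spans 7 semitones, so from Bb3 the target pitch is F4.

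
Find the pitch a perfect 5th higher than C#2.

G#2

Counting five letter names up from C lands on G.
A perfect fifth spans 7 semitones, so from C#2 the target pitch is G#2.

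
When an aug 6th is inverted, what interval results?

d3

The rule of nine gives the new number: 9 − 6 = 3, so a sixth becomes a third.
The quality also flips — augmented becomes diminished — giving a diminished third.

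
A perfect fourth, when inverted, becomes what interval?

Interval numbers invert to sum to nine: 4 + 5 = 9, so a fourth inverts to a fifth.
And perfect stays perfect under inversion, so we get a perfect fifth.

perfect fifth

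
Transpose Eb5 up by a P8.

Eb6

An octave keeps the letter name E, an octave up from E.
A perfect octave is 12 semitones; 12 semitones up from Eb5 gives Eb6.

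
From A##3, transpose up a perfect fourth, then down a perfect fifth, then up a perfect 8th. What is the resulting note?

G##4

A##3 up a perfect fourth → D##4 (5 semitones).
A perfect fifth down from D##4 is G##3.
A perfect octave up from G##3 is G##4.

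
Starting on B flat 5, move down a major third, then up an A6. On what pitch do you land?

Bb5 down a major third → Gb5 (4 semitones).
An augmented sixth up from Gb5 is E6.

E 6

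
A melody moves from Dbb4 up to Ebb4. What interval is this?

M2

D to E spans two letter names (D-E) — that makes it a second of some quality.
Dbb4 to Ebb4 is 2 semitones, matching the major second exactly, so the quality is major.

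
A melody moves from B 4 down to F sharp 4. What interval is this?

Descending from B4 to F#4 is the same interval as ascending F#4 to B4.
F to B spans four letter names (F-G-A-B): a fourth.
The perfect fourth spans 5 semitones, and F#4 to B4 is exactly 5 semitones — so this is a perfect fourth.

perfect fourth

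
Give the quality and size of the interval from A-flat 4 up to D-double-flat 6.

d11

A to D spans four letter names (A-B-C-D), plus an octave — that makes it an eleventh of some quality.
The perfect eleventh is 17 semitones; here we have 16, one semitone narrower: diminished.
(Equivalently, a compound diminished fourth: a diminished fourth plus an octave.)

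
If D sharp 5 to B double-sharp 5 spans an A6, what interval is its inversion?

diminished 3rd

Inverted interval numbers add to nine, so a sixth pairs with a third (6 + 3 = 9).
The quality also flips — augmented becomes diminished — giving a diminished third.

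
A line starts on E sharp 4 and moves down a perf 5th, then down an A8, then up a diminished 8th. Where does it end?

A flat 3

E#4 down a perfect fifth → A#3 (7 semitones).
An augmented octave down from A#3 is A2.
Up a diminished octave from A2: Ab3 (11 semitones up).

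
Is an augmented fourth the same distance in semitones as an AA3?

An augmented fourth = 6 semitones = a doubly augmented third; enharmonically equal.

Yes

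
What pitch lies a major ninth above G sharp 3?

Counting two letter names plus an octave up from G lands on A.
A major ninth is 14 semitones; 14 semitones up from G#3 gives A#4.

A sharp 4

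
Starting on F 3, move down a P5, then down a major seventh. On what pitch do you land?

A perfect fifth down from F3 is Bb2.
A major seventh down from Bb2 is Cb2.

C flat 2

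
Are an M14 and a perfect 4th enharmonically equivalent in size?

No

23 semitones (major fourteenth) vs 5 semitones (perfect fourth): not equal.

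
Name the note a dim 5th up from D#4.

The fifth takes the letter from D up to A.
A diminished fifth spans 6 semitones, so from D#4 the target pitch is A4.

A4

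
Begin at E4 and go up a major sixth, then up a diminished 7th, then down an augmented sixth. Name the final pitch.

Dbb5

E4 up a major sixth → C#5 (9 semitones).
Up a diminished seventh from C#5: Bb5 (9 semitones up).
Down an augmented sixth from Bb5: Dbb5 (10 semitones down).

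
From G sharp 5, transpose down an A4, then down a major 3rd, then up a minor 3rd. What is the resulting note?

D flat 5

G#5 down an augmented fourth → D5 (6 semitones).
D5 down a major third → Bb4 (4 semitones).
A minor third up from Bb4 is Db5.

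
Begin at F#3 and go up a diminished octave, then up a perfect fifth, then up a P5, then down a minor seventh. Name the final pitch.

A diminished octave up from F#3 is F4.
F4 up a perfect fifth → C5 (7 semitones).
C5 up a perfect fifth → G5 (7 semitones).
Down a minor seventh from G5: A4 (10 semitones down).

A4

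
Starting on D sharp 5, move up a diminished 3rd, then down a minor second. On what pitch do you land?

E 5

Up a diminished third from D#5: F5 (2 semitones up).
F5 down a minor second → E5 (1 semitone).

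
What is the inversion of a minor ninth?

First reduce the compound minor ninth to its simple form, a minor second.
Inverted interval numbers add to nine, so a second pairs with a seventh (2 + 7 = 9).
The quality also flips — minor becomes major — giving a major seventh.

M7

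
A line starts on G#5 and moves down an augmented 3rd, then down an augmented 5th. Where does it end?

Abb4

Down an augmented third from G#5: Eb5 (5 semitones down).
An augmented fifth down from Eb5 is Abb4.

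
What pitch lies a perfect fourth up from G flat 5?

C flat 6

Counting four letter names up from G lands on C.
Moving 5 semitones up from Gb5 (the size of a perfect fourth) reaches Cb6.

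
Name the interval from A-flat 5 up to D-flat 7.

perfect 11th

A to D spans four letter names (A-B-C-D), plus an octave — that makes it an eleventh of some quality.
The perfect eleventh spans 17 semitones, and Ab5 to Db7 is exactly 17 semitones — so this is a perfect eleventh.
(Equivalently, a compound perfect fourth: a perfect fourth plus an octave.)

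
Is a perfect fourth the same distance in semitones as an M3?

No

A perfect fourth is 5 semitones but a major third is 4 semitones — different sizes.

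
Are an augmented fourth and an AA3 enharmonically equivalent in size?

Yes

Both span 6 semitones: an augmented fourth and a doubly augmented third are the same chromatic distance.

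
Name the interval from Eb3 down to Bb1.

P11

Descending from Eb3 to Bb1 is the same interval as ascending Bb1 to Eb3.
B to E spans four letter names (B-C-D-E), plus an octave: an eleventh.
Bb1 to Eb3 is 17 semitones, matching the perfect eleventh exactly, so the quality is perfect.
(Equivalently, a compound perfect fourth: a perfect fourth plus an octave.)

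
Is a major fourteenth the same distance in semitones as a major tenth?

No

23 semitones (major fourteenth) vs 16 semitones (major tenth): not equal.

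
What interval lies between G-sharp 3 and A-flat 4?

d9

G to A spans two letter names (G-A), plus an octave — that makes it a ninth of some quality.
A major ninth would be 14 semitones; G#3 to Ab4 is 12, two semitones narrower, so the interval is diminished.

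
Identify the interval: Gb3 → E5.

augmented thirteenth

G to E spans six letter names (G-A-B-C-D-E), plus an octave, so the interval is some kind of thirteenth.
The major thirteenth is 21 semitones; here we have 22, one semitone wider: augmented.
(Equivalently, a compound augmented sixth: an augmented sixth plus an octave.)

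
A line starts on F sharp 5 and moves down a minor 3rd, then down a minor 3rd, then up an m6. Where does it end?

G sharp 5

A minor third down from F#5 is D#5.
D#5 down a minor third → B#4 (3 semitones).
Up a minor sixth from B#4: G#5 (8 semitones up).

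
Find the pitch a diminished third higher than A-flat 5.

Counting three letter names up from A lands on C.
A diminished third spans 2 semitones, so from Ab5 the target pitch is Cbb6.

C-double-flat 6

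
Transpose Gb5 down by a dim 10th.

E4

The tenth's letter: G down three letter names plus an octave → E.
A diminished tenth spans 14 semitones, so from Gb5 the target pitch is E4.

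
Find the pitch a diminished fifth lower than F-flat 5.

Counting five letter names down from F lands on B.
A diminished fifth spans 6 semitones, so from Fb5 the target pitch is Bb4.

B-flat 4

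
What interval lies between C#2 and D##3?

C to D spans two letter names (C-D), plus an octave: a ninth.
A major ninth would be 14 semitones; C#2 to D##3 is 15, one semitone wider, so the interval is augmented.
(Equivalently, a compound augmented second: an augmented second plus an octave.)

augmented ninth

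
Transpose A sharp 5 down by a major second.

Two letter names down from A: G.
A major second spans 2 semitones, so from A#5 the target pitch is G#5.

G sharp 5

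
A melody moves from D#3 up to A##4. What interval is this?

augmented 12th

D to A spans five letter names (D-E-F-G-A), plus an octave — that makes it a twelfth of some quality.
D#3 to A##4 spans 20 semitones — one semitone wider than the perfect twelfth (19) — giving an augmented twelfth.
(Equivalently, a compound augmented fifth: an augmented fifth plus an octave.)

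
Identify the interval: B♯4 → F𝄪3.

perfect 11th

Descending from B#4 to F##3 is the same interval as ascending F##3 to B#4.
F to B spans four letter names (F-G-A-B), plus an octave: an eleventh.
Counting semitones, F##3→B#4 is 17, which is the perfect eleventh.
(Equivalently, a compound perfect fourth: a perfect fourth plus an octave.)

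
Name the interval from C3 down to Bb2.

Descending from C3 to Bb2 is the same interval as ascending Bb2 to C3.
B to C spans two letter names (B-C), so the interval is some kind of second.
Counting semitones, Bb2→C3 is 2, which is the major second.

M2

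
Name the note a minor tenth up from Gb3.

Bbb4

Three letters up from G (plus an octave) reaches B.
A minor tenth spans 15 semitones, so from Gb3 the target pitch is Bbb4.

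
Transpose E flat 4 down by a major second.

D flat 4

Two letter names down from E: D.
A major second spans 2 semitones, so from Eb4 the target pitch is Db4.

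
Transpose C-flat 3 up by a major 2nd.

Counting two letter names up from C lands on D.
A major second is 2 semitones; 2 semitones up from Cb3 gives Db3.

D-flat 3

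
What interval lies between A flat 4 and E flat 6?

A to E spans five letter names (A-B-C-D-E), plus an octave, so the interval is some kind of twelfth.
Counting semitones, Ab4→Eb6 is 19, which is the perfect twelfth.
(Equivalently, a compound perfect fifth: a perfect fifth plus an octave.)

perfect 12th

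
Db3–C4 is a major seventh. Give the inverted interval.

minor 2nd

Inverted interval numbers add to nine, so a seventh pairs with a second (7 + 2 = 9).
Quality inverts too: major becomes minor. That makes the inversion a minor second.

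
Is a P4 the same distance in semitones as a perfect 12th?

No

5 semitones (perfect fourth) vs 19 semitones (perfect twelfth): not equal.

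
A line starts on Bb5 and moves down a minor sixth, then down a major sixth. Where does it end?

F4

Down a minor sixth from Bb5: D5 (8 semitones down).
A major sixth down from D5 is F4.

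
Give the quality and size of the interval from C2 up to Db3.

C to D spans two letter names (C-D), plus an octave, so the interval is some kind of ninth.
A major ninth would be 14 semitones, but C2 to Db3 is 13 — one semitone narrower, making it a minor ninth.
(Equivalently, a compound minor second: a minor second plus an octave.)

minor ninth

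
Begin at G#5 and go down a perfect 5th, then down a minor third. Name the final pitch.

Down a perfect fifth from G#5: C#5 (7 semitones down).
C#5 down a minor third → A#4 (3 semitones).

A#4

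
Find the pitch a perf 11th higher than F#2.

B3

Four letters up from F (plus an octave) reaches B.
Moving 17 semitones up from F#2 (the size of a perfect eleventh) reaches B3.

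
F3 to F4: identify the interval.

F to F is the same letter name, plus an octave: an octave.
The perfect octave spans 12 semitones, and F3 to F4 is exactly 12 semitones — so this is a perfect octave.

P8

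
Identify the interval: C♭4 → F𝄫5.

diminished eleventh

C to F spans four letter names (C-D-E-F), plus an octave: an eleventh.
The perfect eleventh is 17 semitones; here we have 16, one semitone narrower: diminished.
(Equivalently, a compound diminished fourth: a diminished fourth plus an octave.)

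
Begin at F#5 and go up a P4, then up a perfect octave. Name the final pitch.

B6

F#5 up a perfect fourth → B5 (5 semitones).
B5 up a perfect octave → B6 (12 semitones).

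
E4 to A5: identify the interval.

perfect eleventh

E to A spans four letter names (E-F-G-A), plus an octave: an eleventh.
Counting semitones, E4→A5 is 17, which is the perfect eleventh.
(Equivalently, a compound perfect fourth: a perfect fourth plus an octave.)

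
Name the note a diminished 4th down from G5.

The fourth takes the letter from G down to D.
Moving 4 semitones down from G5 (the size of a diminished fourth) reaches D#5.

D#5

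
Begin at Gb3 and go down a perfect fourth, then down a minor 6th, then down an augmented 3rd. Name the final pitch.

Dbb2

Down a perfect fourth from Gb3: Db3 (5 semitones down).
Db3 down a minor sixth → F2 (8 semitones).
Down an augmented third from F2: Dbb2 (5 semitones down).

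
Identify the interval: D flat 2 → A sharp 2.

AA5

D to A spans five letter names (D-E-F-G-A): a fifth.
The perfect fifth is 7 semitones; here we have 9, two semitones wider: doubly augmented.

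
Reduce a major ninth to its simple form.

Take out an octave (7 from the number): 9 − 7 = 2.
So a major ninth is an octave plus a major second. The quality is unchanged.

major 2nd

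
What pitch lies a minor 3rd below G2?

Three letter names down from G: E.
A minor third is 3 semitones; 3 semitones down from G2 gives E2.

E2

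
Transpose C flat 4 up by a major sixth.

A flat 4

Counting six letter names up from C lands on A.
A major sixth spans 9 semitones, so from Cb4 the target pitch is Ab4.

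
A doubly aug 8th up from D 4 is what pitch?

An octave keeps the letter name D, an octave up from D.
A doubly augmented octave is 14 semitones; 14 semitones up from D4 gives D##5.

D double-sharp 5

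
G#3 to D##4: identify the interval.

augmented fifth

G to D spans five letter names (G-A-B-C-D): a fifth.
A perfect fifth would be 7 semitones; G#3 to D##4 is 8, one semitone wider, so the interval is augmented.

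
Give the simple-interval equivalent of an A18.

Each octave removed subtracts seven from the number: 18 − 14 = 4.
Quality carries through unchanged, so the simple form is an augmented fourth.

augmented 4th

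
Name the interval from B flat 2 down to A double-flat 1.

augmented 9th

Descending from Bb2 to Abb1 is the same interval as ascending Abb1 to Bb2.
A to B spans two letter names (A-B), plus an octave: a ninth.
The major ninth is 14 semitones; here we have 15, one semitone wider: augmented.
(Equivalently, a compound augmented second: an augmented second plus an octave.)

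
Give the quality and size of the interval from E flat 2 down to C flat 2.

Descending from Eb2 to Cb2 is the same interval as ascending Cb2 to Eb2.
C to E spans three letter names (C-D-E): a third.
The major third spans 4 semitones, and Cb2 to Eb2 is exactly 4 semitones — so this is a major third.

major third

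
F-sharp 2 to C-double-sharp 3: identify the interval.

F to C spans five letter names (F-G-A-B-C), so the interval is some kind of fifth.
The perfect fifth is 7 semitones; here we have 8, one semitone wider: augmented.

A5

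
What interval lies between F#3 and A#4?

major tenth

F to A spans three letter names (F-G-A), plus an octave: a tenth.
The major tenth spans 16 semitones, and F#3 to A#4 is exactly 16 semitones — so this is a major tenth.
(Equivalently, a compound major third: a major third plus an octave.)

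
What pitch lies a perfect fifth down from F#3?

Five letter names down from F: B.
A perfect fifth spans 7 semitones, so from F#3 the target pitch is B2.

B2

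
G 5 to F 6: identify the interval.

G to F spans seven letter names (G-A-B-C-D-E-F), so the interval is some kind of seventh.
At 10 semitones, G5→F6 falls one short of a major seventh: minor.

minor 7th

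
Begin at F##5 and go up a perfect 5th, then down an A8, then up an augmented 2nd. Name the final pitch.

D##5

A perfect fifth up from F##5 is C##6.
Down an augmented octave from C##6: C#5 (13 semitones down).
An augmented second up from C#5 is D##5.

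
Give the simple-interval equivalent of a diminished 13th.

diminished 6th

Each octave removed subtracts seven from the number: 13 − 7 = 6.
Quality carries through unchanged, so the simple form is a diminished sixth.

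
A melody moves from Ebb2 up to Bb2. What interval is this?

A5

E to B spans five letter names (E-F-G-A-B): a fifth.
The perfect fifth is 7 semitones; here we have 8, one semitone wider: augmented.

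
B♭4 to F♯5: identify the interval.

augmented 5th

B to F spans five letter names (B-C-D-E-F) — that makes it a fifth of some quality.
Bb4 to F#5 spans 8 semitones — one semitone wider than the perfect fifth (7) — giving an augmented fifth.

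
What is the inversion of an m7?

The rule of nine gives the new number: 9 − 7 = 2, so a seventh becomes a second.
The quality also flips — minor becomes major — giving a major second.

M2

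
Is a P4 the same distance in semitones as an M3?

No

A perfect fourth spans 5 semitones; a major third spans 4 semitones. They differ by 1.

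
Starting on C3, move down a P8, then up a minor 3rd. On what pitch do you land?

Down a perfect octave from C3: C2 (12 semitones down).
Up a minor third from C2: Eb2 (3 semitones up).

Eb2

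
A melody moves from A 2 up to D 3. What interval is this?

perfect fourth

A to D spans four letter names (A-B-C-D), so the interval is some kind of fourth.
The perfect fourth spans 5 semitones, and A2 to D3 is exactly 5 semitones — so this is a perfect fourth.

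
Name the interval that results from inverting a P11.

perfect fifth

First reduce the compound perfect eleventh to its simple form, a perfect fourth.
Interval numbers invert to sum to nine: 4 + 5 = 9, so a fourth inverts to a fifth.
Quality inverts too: perfect stays perfect. That makes the inversion a perfect fifth.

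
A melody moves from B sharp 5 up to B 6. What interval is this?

diminished octave

B to B is the same letter name, plus an octave — that makes it an octave of some quality.
B#5 to B6 spans 11 semitones — one semitone narrower than the perfect octave (12) — giving a diminished octave.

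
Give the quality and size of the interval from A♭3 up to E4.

A to E spans five letter names (A-B-C-D-E): a fifth.
The perfect fifth is 7 semitones; here we have 8, one semitone wider: augmented.

A5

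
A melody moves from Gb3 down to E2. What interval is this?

Descending from Gb3 to E2 is the same interval as ascending E2 to Gb3.
E to G spans three letter names (E-F-G), plus an octave — that makes it a tenth of some quality.
A major tenth would be 16 semitones; E2 to Gb3 is 14, two semitones narrower, so the interval is diminished.
(Equivalently, a compound diminished third: a diminished third plus an octave.)

diminished 10th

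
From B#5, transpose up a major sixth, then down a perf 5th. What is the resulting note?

C##6

Up a major sixth from B#5: G##6 (9 semitones up).
A perfect fifth down from G##6 is C##6.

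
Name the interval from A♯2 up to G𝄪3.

A to G spans seven letter names (A-B-C-D-E-F-G), so the interval is some kind of seventh.
The major seventh spans 11 semitones, and A#2 to G##3 is exactly 11 semitones — so this is a major seventh.

M7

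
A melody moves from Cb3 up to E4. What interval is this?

C to E spans three letter names (C-D-E), plus an octave: a tenth.
The major tenth is 16 semitones; here we have 17, one semitone wider: augmented.
(Equivalently, a compound augmented third: an augmented third plus an octave.)

A10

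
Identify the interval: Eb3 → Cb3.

Descending from Eb3 to Cb3 is the same interval as ascending Cb3 to Eb3.
C to E spans three letter names (C-D-E), so the interval is some kind of third.
Cb3 to Eb3 is 4 semitones, matching the major third exactly, so the quality is major.

M3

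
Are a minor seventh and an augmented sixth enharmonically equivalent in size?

A minor seventh spans 10 semitones, and an augmented sixth also spans 10 semitones — they're enharmonic.

Yes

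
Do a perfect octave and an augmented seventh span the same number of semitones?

Yes

Both span 12 semitones: a perfect octave and an augmented seventh are the same chromatic distance.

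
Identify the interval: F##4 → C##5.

P5

F to C spans five letter names (F-G-A-B-C) — that makes it a fifth of some quality.
The perfect fifth spans 7 semitones, and F##4 to C##5 is exactly 7 semitones — so this is a perfect fifth.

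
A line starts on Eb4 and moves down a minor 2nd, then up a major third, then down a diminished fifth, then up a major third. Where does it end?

Eb4 down a minor second → D4 (1 semitone).
Up a major third from D4: F#4 (4 semitones up).
F#4 down a diminished fifth → B#3 (6 semitones).
B#3 up a major third → D##4 (4 semitones).

D##4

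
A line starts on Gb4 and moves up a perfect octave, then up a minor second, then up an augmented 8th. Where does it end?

Ab6

Gb4 up a perfect octave → Gb5 (12 semitones).
A minor second up from Gb5 is Abb5.
Abb5 up an augmented octave → Ab6 (13 semitones).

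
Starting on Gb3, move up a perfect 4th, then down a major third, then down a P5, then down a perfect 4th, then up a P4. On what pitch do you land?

Dbb3

Gb3 up a perfect fourth → Cb4 (5 semitones).
A major third down from Cb4 is Abb3.
Down a perfect fifth from Abb3: Dbb3 (7 semitones down).
Dbb3 down a perfect fourth → Abb2 (5 semitones).
Abb2 up a perfect fourth → Dbb3 (5 semitones).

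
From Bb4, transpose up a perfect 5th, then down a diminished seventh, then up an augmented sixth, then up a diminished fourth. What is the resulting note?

A perfect fifth up from Bb4 is F5.
A diminished seventh down from F5 is G#4.
G#4 up an augmented sixth → E##5 (10 semitones).
E##5 up a diminished fourth → A#5 (4 semitones).

A#5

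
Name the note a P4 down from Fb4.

Cb4

Counting four letter names down from F lands on C.
A perfect fourth spans 5 semitones, so from Fb4 the target pitch is Cb4.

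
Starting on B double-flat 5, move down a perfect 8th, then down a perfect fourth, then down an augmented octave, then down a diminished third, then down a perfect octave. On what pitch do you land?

Down a perfect octave from Bbb5: Bbb4 (12 semitones down).
Bbb4 down a perfect fourth → Fb4 (5 semitones).
Down an augmented octave from Fb4: Fbb3 (13 semitones down).
Down a diminished third from Fbb3: Db3 (2 semitones down).
Down a perfect octave from Db3: Db2 (12 semitones down).

D flat 2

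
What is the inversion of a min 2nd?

Interval numbers invert to sum to nine: 2 + 7 = 9, so a second inverts to a seventh.
Quality inverts too: minor becomes major. That makes the inversion a major seventh.

major seventh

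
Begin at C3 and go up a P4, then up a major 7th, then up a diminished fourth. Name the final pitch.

Ab4

Up a perfect fourth from C3: F3 (5 semitones up).
Up a major seventh from F3: E4 (11 semitones up).
E4 up a diminished fourth → Ab4 (4 semitones).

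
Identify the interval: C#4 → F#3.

Descending from C#4 to F#3 is the same interval as ascending F#3 to C#4.
F to C spans five letter names (F-G-A-B-C): a fifth.
Counting semitones, F#3→C#4 is 7, which is the perfect fifth.

perfect fifth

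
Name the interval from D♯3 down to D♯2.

Descending from D#3 to D#2 is the same interval as ascending D#2 to D#3.
D to D is the same letter name, plus an octave: an octave.
The perfect octave spans 12 semitones, and D#2 to D#3 is exactly 12 semitones — so this is a perfect octave.

P8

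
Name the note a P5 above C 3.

G 3

Counting five letter names up from C lands on G.
A perfect fifth spans 7 semitones, so from C3 the target pitch is G3.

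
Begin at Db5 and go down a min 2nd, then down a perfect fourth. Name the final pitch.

G4

Db5 down a minor second → C5 (1 semitone).
Down a perfect fourth from C5: G4 (5 semitones down).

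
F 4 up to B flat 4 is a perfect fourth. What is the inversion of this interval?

Inverted interval numbers add to nine, so a fourth pairs with a fifth (4 + 5 = 9).
Quality inverts too: perfect stays perfect. That makes the inversion a perfect fifth.

perfect fifth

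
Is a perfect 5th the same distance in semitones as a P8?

A perfect fifth spans 7 semitones; a perfect octave spans 12 semitones. They differ by 5.

No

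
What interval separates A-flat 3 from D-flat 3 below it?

Descending from Ab3 to Db3 is the same interval as ascending Db3 to Ab3.
D to A spans five letter names (D-E-F-G-A) — that makes it a fifth of some quality.
Counting semitones, Db3→Ab3 is 7, which is the perfect fifth.

perfect fifth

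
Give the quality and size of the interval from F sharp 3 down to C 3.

augmented fourth

Descending from F#3 to C3 is the same interval as ascending C3 to F#3.
C to F spans four letter names (C-D-E-F) — that makes it a fourth of some quality.
A perfect fourth would be 5 semitones; C3 to F#3 is 6, one semitone wider, so the interval is augmented.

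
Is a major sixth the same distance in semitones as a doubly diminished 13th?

A major sixth is 9 semitones but a doubly diminished thirteenth is 18 semitones — different sizes.

No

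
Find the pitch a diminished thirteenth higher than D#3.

Counting six letter names plus an octave up from D lands on B.
Moving 19 semitones up from D#3 (the size of a diminished thirteenth) reaches Bb4.

Bb4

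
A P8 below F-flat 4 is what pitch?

The letter stays F (same as the start), shifted an octave down.
A perfect octave is 12 semitones; 12 semitones down from Fb4 gives Fb3.

F-flat 3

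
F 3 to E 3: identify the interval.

minor second

Descending from F3 to E3 is the same interval as ascending E3 to F3.
E to F spans two letter names (E-F), so the interval is some kind of second.
A major second would be 2 semitones, but E3 to F3 is 1 — one semitone narrower, making it a minor second.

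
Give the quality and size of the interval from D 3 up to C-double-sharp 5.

D to C spans seven letter names (D-E-F-G-A-B-C), plus an octave, so the interval is some kind of fourteenth.
A major fourteenth would be 23 semitones; D3 to C##5 is 24, one semitone wider, so the interval is augmented.
(Equivalently, a compound augmented seventh: an augmented seventh plus an octave.)

A14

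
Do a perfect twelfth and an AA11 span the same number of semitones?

Yes

Both span 19 semitones: a perfect twelfth and a doubly augmented eleventh are the same chromatic distance.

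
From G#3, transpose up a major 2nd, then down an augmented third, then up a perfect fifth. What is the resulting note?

G#3 up a major second → A#3 (2 semitones).
An augmented third down from A#3 is F3.
F3 up a perfect fifth → C4 (7 semitones).

C4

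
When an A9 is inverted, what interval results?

diminished seventh

First reduce the compound augmented ninth to its simple form, an augmented second.
Inverted interval numbers add to nine, so a second pairs with a seventh (2 + 7 = 9).
The quality also flips — augmented becomes diminished — giving a diminished seventh.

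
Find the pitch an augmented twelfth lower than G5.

Cb4

Counting five letter names plus an octave down from G lands on C.
An augmented twelfth spans 20 semitones, so from G5 the target pitch is Cb4.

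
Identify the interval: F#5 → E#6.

F to E spans seven letter names (F-G-A-B-C-D-E), so the interval is some kind of seventh.
The major seventh spans 11 semitones, and F#5 to E#6 is exactly 11 semitones — so this is a major seventh.

major seventh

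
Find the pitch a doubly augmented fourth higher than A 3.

Counting four letter names up from A lands on D.
A doubly augmented fourth spans 7 semitones, so from A3 the target pitch is D##4.

D-double-sharp 4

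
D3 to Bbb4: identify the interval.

diminished thirteenth

D to B spans six letter names (D-E-F-G-A-B), plus an octave, so the interval is some kind of thirteenth.
D3 to Bbb4 spans 19 semitones — two semitones narrower than the major thirteenth (21) — giving a diminished thirteenth.
(Equivalently, a compound diminished sixth: a diminished sixth plus an octave.)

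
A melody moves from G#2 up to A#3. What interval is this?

G to A spans two letter names (G-A), plus an octave — that makes it a ninth of some quality.
Counting semitones, G#2→A#3 is 14, which is the major ninth.
(Equivalently, a compound major second: a major second plus an octave.)

major ninth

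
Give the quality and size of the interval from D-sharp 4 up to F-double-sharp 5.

major tenth

D to F spans three letter names (D-E-F), plus an octave, so the interval is some kind of tenth.
Counting semitones, D#4→F##5 is 16, which is the major tenth.
(Equivalently, a compound major third: a major third plus an octave.)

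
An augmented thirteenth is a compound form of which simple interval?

augmented sixth

Each octave removed subtracts seven from the number: 13 − 7 = 6.
Quality carries through unchanged, so the simple form is an augmented sixth.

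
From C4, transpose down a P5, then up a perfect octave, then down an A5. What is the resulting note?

Bbb3

A perfect fifth down from C4 is F3.
F3 up a perfect octave → F4 (12 semitones).
Down an augmented fifth from F4: Bbb3 (8 semitones down).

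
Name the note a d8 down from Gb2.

G1

For an octave the letter name doesn't change: still G, an octave down.
A diminished octave spans 11 semitones, so from Gb2 the target pitch is G1.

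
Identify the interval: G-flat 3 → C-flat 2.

P12

Descending from Gb3 to Cb2 is the same interval as ascending Cb2 to Gb3.
C to G spans five letter names (C-D-E-F-G), plus an octave, so the interval is some kind of twelfth.
Cb2 to Gb3 is 19 semitones, matching the perfect twelfth exactly, so the quality is perfect.
(Equivalently, a compound perfect fifth: a perfect fifth plus an octave.)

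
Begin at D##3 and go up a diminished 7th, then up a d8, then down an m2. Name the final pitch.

B4

A diminished seventh up from D##3 is C#4.
Up a diminished octave from C#4: C5 (11 semitones up).
A minor second down from C5 is B4.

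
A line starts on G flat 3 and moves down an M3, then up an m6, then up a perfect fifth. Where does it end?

G double-flat 4

Gb3 down a major third → Ebb3 (4 semitones).
Up a minor sixth from Ebb3: Cbb4 (8 semitones up).
Cbb4 up a perfect fifth → Gbb4 (7 semitones).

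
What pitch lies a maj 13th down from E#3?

G#1

Six letters down from E (plus an octave) reaches G.
A major thirteenth is 21 semitones; 21 semitones down from E#3 gives G#1.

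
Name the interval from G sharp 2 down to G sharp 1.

Descending from G#2 to G#1 is the same interval as ascending G#1 to G#2.
G to G is the same letter name, plus an octave — that makes it an octave of some quality.
G#1 to G#2 is 12 semitones, matching the perfect octave exactly, so the quality is perfect.

perfect 8th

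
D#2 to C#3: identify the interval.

minor seventh

D to C spans seven letter names (D-E-F-G-A-B-C): a seventh.
A major seventh would be 11 semitones, but D#2 to C#3 is 10 — one semitone narrower, making it a minor seventh.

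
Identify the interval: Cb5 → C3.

Descending from Cb5 to C3 is the same interval as ascending C3 to Cb5.
C to C is the same letter name, plus 2 octaves, so the interval is some kind of fifteenth.
The perfect fifteenth is 24 semitones; here we have 23, one semitone narrower: diminished.
(Equivalently, a compound diminished octave: a diminished octave plus an octave.)

d15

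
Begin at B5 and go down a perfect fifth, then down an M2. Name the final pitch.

Down a perfect fifth from B5: E5 (7 semitones down).
A major second down from E5 is D5.

D5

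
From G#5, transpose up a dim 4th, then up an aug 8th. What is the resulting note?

G#5 up a diminished fourth → C6 (4 semitones).
An augmented octave up from C6 is C#7.

C#7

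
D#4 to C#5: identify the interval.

minor seventh

D to C spans seven letter names (D-E-F-G-A-B-C): a seventh.
A major seventh would be 11 semitones, but D#4 to C#5 is 10 — one semitone narrower, making it a minor seventh.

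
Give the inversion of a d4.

The rule of nine gives the new number: 9 − 4 = 5, so a fourth becomes a fifth.
Quality inverts too: diminished becomes augmented. That makes the inversion an augmented fifth.

A5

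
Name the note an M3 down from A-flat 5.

F-flat 5

The third takes the letter from A down to F.
A major third spans 4 semitones, so from Ab5 the target pitch is Fb5.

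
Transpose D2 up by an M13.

B3

Six letters up from D (plus an octave) reaches B.
A major thirteenth spans 21 semitones, so from D2 the target pitch is B3.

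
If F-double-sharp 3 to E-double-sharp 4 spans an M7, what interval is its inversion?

The rule of nine gives the new number: 9 − 7 = 2, so a seventh becomes a second.
The quality also flips — major becomes minor — giving a minor second.

m2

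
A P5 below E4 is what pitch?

The fifth takes the letter from E down to A.
Moving 7 semitones down from E4 (the size of a perfect fifth) reaches A3.

A3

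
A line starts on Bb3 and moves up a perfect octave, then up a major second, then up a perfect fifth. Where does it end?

Bb3 up a perfect octave → Bb4 (12 semitones).
Up a major second from Bb4: C5 (2 semitones up).
Up a perfect fifth from C5: G5 (7 semitones up).

G5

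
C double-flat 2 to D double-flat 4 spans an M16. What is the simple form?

major second

Take out 2 octaves (14 from the number): 16 − 14 = 2.
So a major sixteenth is 2 octaves plus a major second. The quality is unchanged.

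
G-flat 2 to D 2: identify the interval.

Descending from Gb2 to D2 is the same interval as ascending D2 to Gb2.
D to G spans four letter names (D-E-F-G): a fourth.
A perfect fourth would be 5 semitones; D2 to Gb2 is 4, one semitone narrower, so the interval is diminished.

d4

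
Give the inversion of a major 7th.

minor second

The rule of nine gives the new number: 9 − 7 = 2, so a seventh becomes a second.
Quality inverts too: major becomes minor. That makes the inversion a minor second.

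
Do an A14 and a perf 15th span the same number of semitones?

Yes

Both span 24 semitones: an augmented fourteenth and a perfect fifteenth are the same chromatic distance.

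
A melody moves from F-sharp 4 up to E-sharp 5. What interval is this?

F to E spans seven letter names (F-G-A-B-C-D-E) — that makes it a seventh of some quality.
Counting semitones, F#4→E#5 is 11, which is the major seventh.

major 7th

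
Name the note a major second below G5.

F5

Counting two letter names down from G lands on F.
A major second is 2 semitones; 2 semitones down from G5 gives F5.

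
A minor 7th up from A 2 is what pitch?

G 3

The seventh takes the letter from A up to G.
A minor seventh spans 10 semitones, so from A2 the target pitch is G3.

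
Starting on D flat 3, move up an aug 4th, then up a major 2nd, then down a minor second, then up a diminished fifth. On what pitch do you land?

D 4

Up an augmented fourth from Db3: G3 (6 semitones up).
Up a major second from G3: A3 (2 semitones up).
A minor second down from A3 is G#3.
A diminished fifth up from G#3 is D4.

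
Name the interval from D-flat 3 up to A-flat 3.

P5

D to A spans five letter names (D-E-F-G-A): a fifth.
The perfect fifth spans 7 semitones, and Db3 to Ab3 is exactly 7 semitones — so this is a perfect fifth.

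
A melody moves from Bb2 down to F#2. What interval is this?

diminished 4th

Descending from Bb2 to F#2 is the same interval as ascending F#2 to Bb2.
F to B spans four letter names (F-G-A-B) — that makes it a fourth of some quality.
A perfect fourth would be 5 semitones; F#2 to Bb2 is 4, one semitone narrower, so the interval is diminished.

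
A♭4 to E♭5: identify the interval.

A to E spans five letter names (A-B-C-D-E): a fifth.
Ab4 to Eb5 is 7 semitones, matching the perfect fifth exactly, so the quality is perfect.

perfect fifth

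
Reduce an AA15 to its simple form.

Subtracting seven from the interval number removes an octave: 15 − 7 = 8.
So a doubly augmented fifteenth is an octave plus a doubly augmented octave. The quality is unchanged.

doubly augmented 8th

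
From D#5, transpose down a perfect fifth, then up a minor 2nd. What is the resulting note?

A4

Down a perfect fifth from D#5: G#4 (7 semitones down).
A minor second up from G#4 is A4.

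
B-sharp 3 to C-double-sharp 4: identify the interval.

major second

B to C spans two letter names (B-C) — that makes it a second of some quality.
The major second spans 2 semitones, and B#3 to C##4 is exactly 2 semitones — so this is a major second.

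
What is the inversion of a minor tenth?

First reduce the compound minor tenth to its simple form, a minor third.
Interval numbers invert to sum to nine: 3 + 6 = 9, so a third inverts to a sixth.
The quality also flips — minor becomes major — giving a major sixth.

major 6th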